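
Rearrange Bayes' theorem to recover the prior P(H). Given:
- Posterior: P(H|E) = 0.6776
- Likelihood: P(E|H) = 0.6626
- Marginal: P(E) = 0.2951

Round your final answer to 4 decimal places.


From Bayes' theorem: P(H|E) = P(E|H) × P(H) / P(E)

Rearranging for P(H):
P(H) = P(H|E) × P(E) / P(E|H)
     = 0.6776 × 0.2951 / 0.6626
     = 0.19995976 / 0.6626
     = 0.3018


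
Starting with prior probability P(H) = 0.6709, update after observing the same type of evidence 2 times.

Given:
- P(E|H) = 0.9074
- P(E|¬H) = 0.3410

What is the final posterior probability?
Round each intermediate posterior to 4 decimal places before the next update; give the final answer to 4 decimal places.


Sequential Bayesian updating:

Initial prior: P(H) = 0.6709

Update 1:
  P(E) = 0.9074 × 0.6709 + 0.3410 × 0.3291 = 0.60877466 + 0.11222310 = 0.72099776
  P(H|E) = 0.60877466 / 0.72099776 = 0.8444

Update 2:
  P(E) = 0.9074 × 0.8444 + 0.3410 × 0.1556 = 0.76620856 + 0.05305960 = 0.81926816
  P(H|E) = 0.76620856 / 0.81926816 = 0.9352

Final posterior: 0.9352


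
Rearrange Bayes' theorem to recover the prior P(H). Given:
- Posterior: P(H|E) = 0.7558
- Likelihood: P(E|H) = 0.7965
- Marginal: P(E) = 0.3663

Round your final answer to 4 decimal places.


From Bayes' theorem: P(H|E) = P(E|H) × P(H) / P(E)

Rearranging for P(H):
P(H) = P(H|E) × P(E) / P(E|H)
     = 0.7558 × 0.3663 / 0.7965
     = 0.27684954 / 0.7965
     = 0.3476


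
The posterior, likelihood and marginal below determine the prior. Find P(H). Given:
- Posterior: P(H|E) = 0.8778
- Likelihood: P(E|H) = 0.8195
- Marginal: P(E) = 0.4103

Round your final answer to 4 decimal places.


From Bayes' theorem: P(H|E) = P(E|H) × P(H) / P(E)

Rearranging for P(H):
P(H) = P(H|E) × P(E) / P(E|H)
     = 0.8778 × 0.4103 / 0.8195
     = 0.36016134 / 0.8195
     = 0.4395


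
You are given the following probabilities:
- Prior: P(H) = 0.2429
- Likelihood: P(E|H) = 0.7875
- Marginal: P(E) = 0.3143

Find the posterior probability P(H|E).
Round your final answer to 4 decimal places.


Using Bayes' theorem:

P(H|E) = P(E|H) × P(H) / P(E)
       = 0.7875 × 0.2429 / 0.3143
       = 0.19128375 / 0.3143
       = 0.6086

The evidence strengthens our belief in H.
Prior: 0.2429 → Posterior: 0.6086


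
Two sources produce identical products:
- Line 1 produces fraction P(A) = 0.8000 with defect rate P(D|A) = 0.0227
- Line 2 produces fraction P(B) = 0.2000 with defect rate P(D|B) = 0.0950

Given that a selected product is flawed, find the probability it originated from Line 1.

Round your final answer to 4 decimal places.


Let A = from Line 1, D = flawed

Given:
- P(A) = 0.8000, P(B) = 0.2000
- P(D|A) = 0.0227, P(D|B) = 0.0950

Step 1: Find P(D)
P(D) = P(D|A)P(A) + P(D|B)P(B)
     = 0.0227 × 0.8000 + 0.0950 × 0.2000
     = 0.01816000 + 0.01900000
     = 0.03716000

Step 2: Apply Bayes' theorem
P(A|D) = P(D|A)P(A) / P(D)
       = 0.01816000 / 0.03716000
       = 0.4887


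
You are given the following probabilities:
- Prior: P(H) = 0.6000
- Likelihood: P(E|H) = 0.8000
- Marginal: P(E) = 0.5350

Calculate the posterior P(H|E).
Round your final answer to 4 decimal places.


Using Bayes' theorem:

P(H|E) = P(E|H) × P(H) / P(E)
       = 0.8000 × 0.6000 / 0.5350
       = 0.48000000 / 0.5350
       = 0.8972

The evidence strengthens our belief in H.
Prior: 0.6000 → Posterior: 0.8972


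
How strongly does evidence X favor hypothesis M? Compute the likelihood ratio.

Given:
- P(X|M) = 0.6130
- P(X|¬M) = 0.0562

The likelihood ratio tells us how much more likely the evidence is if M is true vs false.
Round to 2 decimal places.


Likelihood Ratio (LR) = P(X|M) / P(X|¬M)

LR = 0.6130 / 0.0562
   = 10.91

The evidence is 10.91 times more likely if M is true than if M is false.
Since LR > 1, the evidence supports M over ¬M.


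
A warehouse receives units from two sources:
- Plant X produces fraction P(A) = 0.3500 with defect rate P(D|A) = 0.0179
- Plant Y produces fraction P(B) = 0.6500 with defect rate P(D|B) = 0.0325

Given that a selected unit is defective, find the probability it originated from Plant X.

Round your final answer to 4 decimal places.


Let A = from Plant X, D = defective

Given:
- P(A) = 0.3500, P(B) = 0.6500
- P(D|A) = 0.0179, P(D|B) = 0.0325

Step 1: Find P(D)
P(D) = P(D|A)P(A) + P(D|B)P(B)
     = 0.0179 × 0.3500 + 0.0325 × 0.6500
     = 0.00626500 + 0.02112500
     = 0.02739000

Step 2: Apply Bayes' theorem
P(A|D) = P(D|A)P(A) / P(D)
       = 0.00626500 / 0.02739000
       = 0.2287


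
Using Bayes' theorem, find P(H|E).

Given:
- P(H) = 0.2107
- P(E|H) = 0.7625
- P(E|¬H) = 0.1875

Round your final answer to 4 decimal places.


Bayes' theorem: P(H|E) = P(E|H) × P(H) / P(E)

Step 1: Calculate P(E) using law of total probability
P(E) = P(E|H)P(H) + P(E|¬H)P(¬H)
     = 0.7625 × 0.2107 + 0.1875 × 0.7893
     = 0.16065875 + 0.14799375
     = 0.30865250

Step 2: Apply Bayes' theorem
P(H|E) = P(E|H) × P(H) / P(E)
       = 0.16065875 / 0.30865250
       = 0.5205


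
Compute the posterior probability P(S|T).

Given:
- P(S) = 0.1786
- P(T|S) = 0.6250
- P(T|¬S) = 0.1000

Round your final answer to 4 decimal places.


Bayes' theorem: P(S|T) = P(T|S) × P(S) / P(T)

Step 1: Calculate P(T) using law of total probability
P(T) = P(T|S)P(S) + P(T|¬S)P(¬S)
     = 0.6250 × 0.1786 + 0.1000 × 0.8214
     = 0.11162500 + 0.08214000
     = 0.19376500

Step 2: Apply Bayes' theorem
P(S|T) = P(T|S) × P(S) / P(T)
       = 0.11162500 / 0.19376500
       = 0.5761


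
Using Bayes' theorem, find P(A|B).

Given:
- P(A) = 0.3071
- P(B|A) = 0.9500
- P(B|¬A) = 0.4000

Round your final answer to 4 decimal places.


Bayes' theorem: P(A|B) = P(B|A) × P(A) / P(B)

Step 1: Calculate P(B) using law of total probability
P(B) = P(B|A)P(A) + P(B|¬A)P(¬A)
     = 0.9500 × 0.3071 + 0.4000 × 0.6929
     = 0.29174500 + 0.27716000
     = 0.56890500

Step 2: Apply Bayes' theorem
P(A|B) = P(B|A) × P(A) / P(B)
       = 0.29174500 / 0.56890500
       = 0.5128


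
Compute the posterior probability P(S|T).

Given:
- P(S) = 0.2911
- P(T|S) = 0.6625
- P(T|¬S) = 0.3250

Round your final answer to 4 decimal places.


Bayes' theorem: P(S|T) = P(T|S) × P(S) / P(T)

Step 1: Calculate P(T) using law of total probability
P(T) = P(T|S)P(S) + P(T|¬S)P(¬S)
     = 0.6625 × 0.2911 + 0.3250 × 0.7089
     = 0.19285375 + 0.23039250
     = 0.42324625

Step 2: Apply Bayes' theorem
P(S|T) = P(T|S) × P(S) / P(T)
       = 0.19285375 / 0.42324625
       = 0.4557


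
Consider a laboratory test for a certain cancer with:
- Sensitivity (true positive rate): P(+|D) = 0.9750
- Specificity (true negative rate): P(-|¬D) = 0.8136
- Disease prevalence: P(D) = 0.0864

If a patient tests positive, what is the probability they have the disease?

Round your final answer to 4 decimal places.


Let D = has disease, + = positive test

Given:
- P(D) = 0.0864 (prevalence)
- P(+|D) = 0.9750 (sensitivity)
- P(-|¬D) = 0.8136 (specificity)
- P(+|¬D) = 0.1864 (false positive rate = 1 - specificity)

Step 1: Find P(+)
P(+) = P(+|D)P(D) + P(+|¬D)P(¬D)
     = 0.9750 × 0.0864 + 0.1864 × 0.9136
     = 0.08424000 + 0.17029504
     = 0.25453504

Step 2: Apply Bayes' theorem for P(D|+)
P(D|+) = P(+|D)P(D) / P(+)
       = 0.08424000 / 0.25453504
       = 0.3310


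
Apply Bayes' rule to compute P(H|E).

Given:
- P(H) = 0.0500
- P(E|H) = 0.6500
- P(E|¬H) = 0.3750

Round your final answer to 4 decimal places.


Bayes' theorem: P(H|E) = P(E|H) × P(H) / P(E)

Step 1: Calculate P(E) using law of total probability
P(E) = P(E|H)P(H) + P(E|¬H)P(¬H)
     = 0.6500 × 0.0500 + 0.3750 × 0.9500
     = 0.03250000 + 0.35625000
     = 0.38875000

Step 2: Apply Bayes' theorem
P(H|E) = P(E|H) × P(H) / P(E)
       = 0.03250000 / 0.38875000
       = 0.0836


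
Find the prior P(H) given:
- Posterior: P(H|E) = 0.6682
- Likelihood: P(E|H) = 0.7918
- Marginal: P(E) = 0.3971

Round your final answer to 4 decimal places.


From Bayes' theorem: P(H|E) = P(E|H) × P(H) / P(E)

Rearranging for P(H):
P(H) = P(H|E) × P(E) / P(E|H)
     = 0.6682 × 0.3971 / 0.7918
     = 0.26534222 / 0.7918
     = 0.3351


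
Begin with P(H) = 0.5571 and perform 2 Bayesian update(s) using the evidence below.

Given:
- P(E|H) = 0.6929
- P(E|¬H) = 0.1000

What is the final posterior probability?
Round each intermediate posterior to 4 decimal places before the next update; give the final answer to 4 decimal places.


Sequential Bayesian updating:

Initial prior: P(H) = 0.5571

Update 1:
  P(E) = 0.6929 × 0.5571 + 0.1000 × 0.4429 = 0.38601459 + 0.04429000 = 0.43030459
  P(H|E) = 0.38601459 / 0.43030459 = 0.8971

Update 2:
  P(E) = 0.6929 × 0.8971 + 0.1000 × 0.1029 = 0.62160059 + 0.01029000 = 0.63189059
  P(H|E) = 0.62160059 / 0.63189059 = 0.9837

Final posterior: 0.9837


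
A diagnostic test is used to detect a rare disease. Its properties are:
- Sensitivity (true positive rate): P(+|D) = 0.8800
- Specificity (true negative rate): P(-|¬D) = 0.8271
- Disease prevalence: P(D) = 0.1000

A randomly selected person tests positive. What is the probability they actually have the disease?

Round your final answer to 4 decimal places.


Let D = has disease, + = positive test

Given:
- P(D) = 0.1000 (prevalence)
- P(+|D) = 0.8800 (sensitivity)
- P(-|¬D) = 0.8271 (specificity)
- P(+|¬D) = 0.1729 (false positive rate = 1 - specificity)

Step 1: Find P(+)
P(+) = P(+|D)P(D) + P(+|¬D)P(¬D)
     = 0.8800 × 0.1000 + 0.1729 × 0.9000
     = 0.08800000 + 0.15561000
     = 0.24361000

Step 2: Apply Bayes' theorem for P(D|+)
P(D|+) = P(+|D)P(D) / P(+)
       = 0.08800000 / 0.24361000
       = 0.3612


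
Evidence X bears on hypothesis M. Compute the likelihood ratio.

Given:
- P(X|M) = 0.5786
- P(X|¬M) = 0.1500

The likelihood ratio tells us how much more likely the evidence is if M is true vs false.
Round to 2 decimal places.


Likelihood Ratio (LR) = P(X|M) / P(X|¬M)

LR = 0.5786 / 0.1500
   = 3.86

The evidence is 3.86 times more likely if M is true than if M is false.
Since LR > 1, the evidence supports M over ¬M.


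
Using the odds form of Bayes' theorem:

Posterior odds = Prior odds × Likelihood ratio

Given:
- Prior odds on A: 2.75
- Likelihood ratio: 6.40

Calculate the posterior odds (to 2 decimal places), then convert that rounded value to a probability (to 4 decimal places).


Step 1: Calculate posterior odds
Posterior odds = Prior odds × LR
               = 2.75 × 6.40
               = 17.60

Step 2: Convert to probability
P(A|E) = Posterior odds / (1 + Posterior odds)
       = 17.60 / (1 + 17.60)
       = 17.60 / 18.60
       = 0.9462

The evidence increased P(A) from 0.7333 to 0.9462.


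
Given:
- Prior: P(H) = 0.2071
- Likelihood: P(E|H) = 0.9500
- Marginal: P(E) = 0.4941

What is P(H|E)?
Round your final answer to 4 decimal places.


Using Bayes' theorem:

P(H|E) = P(E|H) × P(H) / P(E)
       = 0.9500 × 0.2071 / 0.4941
       = 0.19674500 / 0.4941
       = 0.3982

The evidence strengthens our belief in H.
Prior: 0.2071 → Posterior: 0.3982


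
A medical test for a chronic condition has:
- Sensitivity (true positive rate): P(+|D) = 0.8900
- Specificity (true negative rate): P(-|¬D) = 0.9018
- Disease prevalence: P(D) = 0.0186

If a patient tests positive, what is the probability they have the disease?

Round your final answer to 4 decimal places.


Let D = has disease, + = positive test

Given:
- P(D) = 0.0186 (prevalence)
- P(+|D) = 0.8900 (sensitivity)
- P(-|¬D) = 0.9018 (specificity)
- P(+|¬D) = 0.0982 (false positive rate = 1 - specificity)

Step 1: Find P(+)
P(+) = P(+|D)P(D) + P(+|¬D)P(¬D)
     = 0.8900 × 0.0186 + 0.0982 × 0.9814
     = 0.01655400 + 0.09637348
     = 0.11292748

Step 2: Apply Bayes' theorem for P(D|+)
P(D|+) = P(+|D)P(D) / P(+)
       = 0.01655400 / 0.11292748
       = 0.1466


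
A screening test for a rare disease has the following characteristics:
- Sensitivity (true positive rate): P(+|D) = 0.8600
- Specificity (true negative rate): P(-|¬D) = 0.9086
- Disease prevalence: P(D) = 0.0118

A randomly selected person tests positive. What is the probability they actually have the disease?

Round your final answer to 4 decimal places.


Let D = has disease, + = positive test

Given:
- P(D) = 0.0118 (prevalence)
- P(+|D) = 0.8600 (sensitivity)
- P(-|¬D) = 0.9086 (specificity)
- P(+|¬D) = 0.0914 (false positive rate = 1 - specificity)

Step 1: Find P(+)
P(+) = P(+|D)P(D) + P(+|¬D)P(¬D)
     = 0.8600 × 0.0118 + 0.0914 × 0.9882
     = 0.01014800 + 0.09032148
     = 0.10046948

Step 2: Apply Bayes' theorem for P(D|+)
P(D|+) = P(+|D)P(D) / P(+)
       = 0.01014800 / 0.10046948
       = 0.1010


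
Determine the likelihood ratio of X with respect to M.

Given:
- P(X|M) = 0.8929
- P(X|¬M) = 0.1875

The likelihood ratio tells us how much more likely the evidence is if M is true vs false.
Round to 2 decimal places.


Likelihood Ratio (LR) = P(X|M) / P(X|¬M)

LR = 0.8929 / 0.1875
   = 4.76

The evidence is 4.76 times more likely if M is true than if M is false.
Because LR exceeds 1, X is evidence for M.


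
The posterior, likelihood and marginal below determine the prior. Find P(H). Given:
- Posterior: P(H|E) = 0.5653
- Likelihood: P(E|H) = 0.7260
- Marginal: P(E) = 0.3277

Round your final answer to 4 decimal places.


From Bayes' theorem: P(H|E) = P(E|H) × P(H) / P(E)

Rearranging for P(H):
P(H) = P(H|E) × P(E) / P(E|H)
     = 0.5653 × 0.3277 / 0.7260
     = 0.18524881 / 0.7260
     = 0.2552


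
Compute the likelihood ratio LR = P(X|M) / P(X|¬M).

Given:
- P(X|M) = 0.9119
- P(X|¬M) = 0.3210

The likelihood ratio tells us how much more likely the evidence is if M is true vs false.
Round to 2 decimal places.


Likelihood Ratio (LR) = P(X|M) / P(X|¬M)

LR = 0.9119 / 0.3210
   = 2.84

The evidence is 2.84 times more likely if M is true than if M is false.
Since LR > 1, the evidence supports M over ¬M.


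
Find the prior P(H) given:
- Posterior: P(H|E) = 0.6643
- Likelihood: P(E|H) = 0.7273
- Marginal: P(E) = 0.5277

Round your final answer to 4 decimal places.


From Bayes' theorem: P(H|E) = P(E|H) × P(H) / P(E)

Rearranging for P(H):
P(H) = P(H|E) × P(E) / P(E|H)
     = 0.6643 × 0.5277 / 0.7273
     = 0.35055111 / 0.7273
     = 0.4820


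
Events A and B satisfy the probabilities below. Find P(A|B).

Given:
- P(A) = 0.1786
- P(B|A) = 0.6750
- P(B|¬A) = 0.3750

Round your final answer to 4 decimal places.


Bayes' theorem: P(A|B) = P(B|A) × P(A) / P(B)

Step 1: Calculate P(B) using law of total probability
P(B) = P(B|A)P(A) + P(B|¬A)P(¬A)
     = 0.6750 × 0.1786 + 0.3750 × 0.8214
     = 0.12055500 + 0.30802500
     = 0.42858000

Step 2: Apply Bayes' theorem
P(A|B) = P(B|A) × P(A) / P(B)
       = 0.12055500 / 0.42858000
       = 0.2813


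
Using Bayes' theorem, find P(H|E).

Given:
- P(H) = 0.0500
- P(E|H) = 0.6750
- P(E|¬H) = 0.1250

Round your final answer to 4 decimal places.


Bayes' theorem: P(H|E) = P(E|H) × P(H) / P(E)

Step 1: Calculate P(E) using law of total probability
P(E) = P(E|H)P(H) + P(E|¬H)P(¬H)
     = 0.6750 × 0.0500 + 0.1250 × 0.9500
     = 0.03375000 + 0.11875000
     = 0.15250000

Step 2: Apply Bayes' theorem
P(H|E) = P(E|H) × P(H) / P(E)
       = 0.03375000 / 0.15250000
       = 0.2213


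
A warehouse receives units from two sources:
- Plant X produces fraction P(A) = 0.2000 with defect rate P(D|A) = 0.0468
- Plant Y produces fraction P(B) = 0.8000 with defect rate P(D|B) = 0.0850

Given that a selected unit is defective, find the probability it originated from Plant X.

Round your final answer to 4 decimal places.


Let A = from Plant X, D = defective

Given:
- P(A) = 0.2000, P(B) = 0.8000
- P(D|A) = 0.0468, P(D|B) = 0.0850

Step 1: Find P(D)
P(D) = P(D|A)P(A) + P(D|B)P(B)
     = 0.0468 × 0.2000 + 0.0850 × 0.8000
     = 0.00936000 + 0.06800000
     = 0.07736000

Step 2: Apply Bayes' theorem
P(A|D) = P(D|A)P(A) / P(D)
       = 0.00936000 / 0.07736000
       = 0.1210


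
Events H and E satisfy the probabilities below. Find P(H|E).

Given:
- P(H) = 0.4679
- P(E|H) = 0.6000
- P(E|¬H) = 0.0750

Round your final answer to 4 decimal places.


Bayes' theorem: P(H|E) = P(E|H) × P(H) / P(E)

Step 1: Calculate P(E) using law of total probability
P(E) = P(E|H)P(H) + P(E|¬H)P(¬H)
     = 0.6000 × 0.4679 + 0.0750 × 0.5321
     = 0.28074000 + 0.03990750
     = 0.32064750

Step 2: Apply Bayes' theorem
P(H|E) = P(E|H) × P(H) / P(E)
       = 0.28074000 / 0.32064750
       = 0.8755


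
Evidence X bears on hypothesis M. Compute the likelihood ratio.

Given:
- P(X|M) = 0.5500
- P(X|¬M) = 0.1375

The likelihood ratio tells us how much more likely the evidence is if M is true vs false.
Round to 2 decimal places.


Likelihood Ratio (LR) = P(X|M) / P(X|¬M)

LR = 0.5500 / 0.1375
   = 4.00

The evidence is 4.00 times more likely if M is true than if M is false.
LR > 1, so observing X raises the odds in favor of M.


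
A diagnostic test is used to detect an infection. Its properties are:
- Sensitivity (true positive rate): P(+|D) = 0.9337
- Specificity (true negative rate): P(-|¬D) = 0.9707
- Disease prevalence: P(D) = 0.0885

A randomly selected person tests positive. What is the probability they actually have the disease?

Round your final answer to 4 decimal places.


Let D = has disease, + = positive test

Given:
- P(D) = 0.0885 (prevalence)
- P(+|D) = 0.9337 (sensitivity)
- P(-|¬D) = 0.9707 (specificity)
- P(+|¬D) = 0.0293 (false positive rate = 1 - specificity)

Step 1: Find P(+)
P(+) = P(+|D)P(D) + P(+|¬D)P(¬D)
     = 0.9337 × 0.0885 + 0.0293 × 0.9115
     = 0.08263245 + 0.02670695
     = 0.10933940

Step 2: Apply Bayes' theorem for P(D|+)
P(D|+) = P(+|D)P(D) / P(+)
       = 0.08263245 / 0.10933940
       = 0.7557


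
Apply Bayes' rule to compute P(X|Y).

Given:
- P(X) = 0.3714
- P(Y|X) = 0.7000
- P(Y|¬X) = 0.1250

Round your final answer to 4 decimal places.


Bayes' theorem: P(X|Y) = P(Y|X) × P(X) / P(Y)

Step 1: Calculate P(Y) using law of total probability
P(Y) = P(Y|X)P(X) + P(Y|¬X)P(¬X)
     = 0.7000 × 0.3714 + 0.1250 × 0.6286
     = 0.25998000 + 0.07857500
     = 0.33855500

Step 2: Apply Bayes' theorem
P(X|Y) = P(Y|X) × P(X) / P(Y)
       = 0.25998000 / 0.33855500
       = 0.7679


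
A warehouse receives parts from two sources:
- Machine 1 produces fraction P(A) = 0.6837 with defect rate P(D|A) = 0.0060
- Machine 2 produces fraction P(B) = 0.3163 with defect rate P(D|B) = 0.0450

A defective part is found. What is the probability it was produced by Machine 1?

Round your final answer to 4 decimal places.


Let A = from Machine 1, D = defective

Given:
- P(A) = 0.6837, P(B) = 0.3163
- P(D|A) = 0.0060, P(D|B) = 0.0450

Step 1: Find P(D)
P(D) = P(D|A)P(A) + P(D|B)P(B)
     = 0.0060 × 0.6837 + 0.0450 × 0.3163
     = 0.00410220 + 0.01423350
     = 0.01833570

Step 2: Apply Bayes' theorem
P(A|D) = P(D|A)P(A) / P(D)
       = 0.00410220 / 0.01833570
       = 0.2237


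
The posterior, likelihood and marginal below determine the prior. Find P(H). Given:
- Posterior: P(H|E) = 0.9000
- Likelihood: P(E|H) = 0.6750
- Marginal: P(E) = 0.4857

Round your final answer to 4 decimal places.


From Bayes' theorem: P(H|E) = P(E|H) × P(H) / P(E)

Rearranging for P(H):
P(H) = P(H|E) × P(E) / P(E|H)
     = 0.9000 × 0.4857 / 0.6750
     = 0.43713000 / 0.6750
     = 0.6476


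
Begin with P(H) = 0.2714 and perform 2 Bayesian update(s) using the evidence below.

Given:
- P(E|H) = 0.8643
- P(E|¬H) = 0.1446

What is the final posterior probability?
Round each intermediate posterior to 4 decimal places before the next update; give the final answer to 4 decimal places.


Sequential Bayesian updating:

Initial prior: P(H) = 0.2714

Update 1:
  P(E) = 0.8643 × 0.2714 + 0.1446 × 0.7286 = 0.23457102 + 0.10535556 = 0.33992658
  P(H|E) = 0.23457102 / 0.33992658 = 0.6901

Update 2:
  P(E) = 0.8643 × 0.6901 + 0.1446 × 0.3099 = 0.59645343 + 0.04481154 = 0.64126497
  P(H|E) = 0.59645343 / 0.64126497 = 0.9301

Final posterior: 0.9301


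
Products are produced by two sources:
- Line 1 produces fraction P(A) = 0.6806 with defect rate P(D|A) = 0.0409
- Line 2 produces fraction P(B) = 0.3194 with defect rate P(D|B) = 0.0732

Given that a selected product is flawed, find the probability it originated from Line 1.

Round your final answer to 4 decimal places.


Let A = from Line 1, D = flawed

Given:
- P(A) = 0.6806, P(B) = 0.3194
- P(D|A) = 0.0409, P(D|B) = 0.0732

Step 1: Find P(D)
P(D) = P(D|A)P(A) + P(D|B)P(B)
     = 0.0409 × 0.6806 + 0.0732 × 0.3194
     = 0.02783654 + 0.02338008
     = 0.05121662

Step 2: Apply Bayes' theorem
P(A|D) = P(D|A)P(A) / P(D)
       = 0.02783654 / 0.05121662
       = 0.5435


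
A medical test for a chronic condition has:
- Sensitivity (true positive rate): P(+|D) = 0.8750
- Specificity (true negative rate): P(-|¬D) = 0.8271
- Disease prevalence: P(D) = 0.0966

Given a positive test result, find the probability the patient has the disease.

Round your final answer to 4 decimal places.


Let D = has disease, + = positive test

Given:
- P(D) = 0.0966 (prevalence)
- P(+|D) = 0.8750 (sensitivity)
- P(-|¬D) = 0.8271 (specificity)
- P(+|¬D) = 0.1729 (false positive rate = 1 - specificity)

Step 1: Find P(+)
P(+) = P(+|D)P(D) + P(+|¬D)P(¬D)
     = 0.8750 × 0.0966 + 0.1729 × 0.9034
     = 0.08452500 + 0.15619786
     = 0.24072286

Step 2: Apply Bayes' theorem for P(D|+)
P(D|+) = P(+|D)P(D) / P(+)
       = 0.08452500 / 0.24072286
       = 0.3511


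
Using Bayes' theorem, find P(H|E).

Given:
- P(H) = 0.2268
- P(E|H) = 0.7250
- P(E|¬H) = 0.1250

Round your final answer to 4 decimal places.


Bayes' theorem: P(H|E) = P(E|H) × P(H) / P(E)

Step 1: Calculate P(E) using law of total probability
P(E) = P(E|H)P(H) + P(E|¬H)P(¬H)
     = 0.7250 × 0.2268 + 0.1250 × 0.7732
     = 0.16443000 + 0.09665000
     = 0.26108000

Step 2: Apply Bayes' theorem
P(H|E) = P(E|H) × P(H) / P(E)
       = 0.16443000 / 0.26108000
       = 0.6298


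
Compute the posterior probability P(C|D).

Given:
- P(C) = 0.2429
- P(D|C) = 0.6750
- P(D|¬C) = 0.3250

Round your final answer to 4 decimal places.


Bayes' theorem: P(C|D) = P(D|C) × P(C) / P(D)

Step 1: Calculate P(D) using law of total probability
P(D) = P(D|C)P(C) + P(D|¬C)P(¬C)
     = 0.6750 × 0.2429 + 0.3250 × 0.7571
     = 0.16395750 + 0.24605750
     = 0.41001500

Step 2: Apply Bayes' theorem
P(C|D) = P(D|C) × P(C) / P(D)
       = 0.16395750 / 0.41001500
       = 0.3999


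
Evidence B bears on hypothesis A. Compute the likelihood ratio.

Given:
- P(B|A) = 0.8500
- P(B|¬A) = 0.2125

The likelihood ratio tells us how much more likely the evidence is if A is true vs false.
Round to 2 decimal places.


Likelihood Ratio (LR) = P(B|A) / P(B|¬A)

LR = 0.8500 / 0.2125
   = 4.00

The evidence is 4.00 times more likely if A is true than if A is false.
LR > 1, so observing B raises the odds in favor of A.


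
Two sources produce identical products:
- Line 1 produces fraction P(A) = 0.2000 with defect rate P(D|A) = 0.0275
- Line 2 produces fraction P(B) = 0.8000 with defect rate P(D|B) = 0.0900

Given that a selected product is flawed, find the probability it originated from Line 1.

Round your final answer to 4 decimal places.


Let A = from Line 1, D = flawed

Given:
- P(A) = 0.2000, P(B) = 0.8000
- P(D|A) = 0.0275, P(D|B) = 0.0900

Step 1: Find P(D)
P(D) = P(D|A)P(A) + P(D|B)P(B)
     = 0.0275 × 0.2000 + 0.0900 × 0.8000
     = 0.00550000 + 0.07200000
     = 0.07750000

Step 2: Apply Bayes' theorem
P(A|D) = P(D|A)P(A) / P(D)
       = 0.00550000 / 0.07750000
       = 0.0710


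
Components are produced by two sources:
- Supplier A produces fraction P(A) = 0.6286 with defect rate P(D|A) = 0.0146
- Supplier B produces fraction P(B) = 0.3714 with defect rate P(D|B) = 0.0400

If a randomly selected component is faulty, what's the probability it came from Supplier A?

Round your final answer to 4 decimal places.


Let A = from Supplier A, D = faulty

Given:
- P(A) = 0.6286, P(B) = 0.3714
- P(D|A) = 0.0146, P(D|B) = 0.0400

Step 1: Find P(D)
P(D) = P(D|A)P(A) + P(D|B)P(B)
     = 0.0146 × 0.6286 + 0.0400 × 0.3714
     = 0.00917756 + 0.01485600
     = 0.02403356

Step 2: Apply Bayes' theorem
P(A|D) = P(D|A)P(A) / P(D)
       = 0.00917756 / 0.02403356
       = 0.3819


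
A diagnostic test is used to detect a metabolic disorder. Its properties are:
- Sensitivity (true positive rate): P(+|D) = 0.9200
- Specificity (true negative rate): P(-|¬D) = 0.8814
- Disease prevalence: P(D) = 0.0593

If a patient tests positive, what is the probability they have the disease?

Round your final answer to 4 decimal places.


Let D = has disease, + = positive test

Given:
- P(D) = 0.0593 (prevalence)
- P(+|D) = 0.9200 (sensitivity)
- P(-|¬D) = 0.8814 (specificity)
- P(+|¬D) = 0.1186 (false positive rate = 1 - specificity)

Step 1: Find P(+)
P(+) = P(+|D)P(D) + P(+|¬D)P(¬D)
     = 0.9200 × 0.0593 + 0.1186 × 0.9407
     = 0.05455600 + 0.11156702
     = 0.16612302

Step 2: Apply Bayes' theorem for P(D|+)
P(D|+) = P(+|D)P(D) / P(+)
       = 0.05455600 / 0.16612302
       = 0.3284


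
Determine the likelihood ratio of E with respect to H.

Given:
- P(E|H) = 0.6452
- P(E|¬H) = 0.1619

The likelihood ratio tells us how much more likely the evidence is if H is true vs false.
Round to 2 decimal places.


Likelihood Ratio (LR) = P(E|H) / P(E|¬H)

LR = 0.6452 / 0.1619
   = 3.99

The evidence is 3.99 times more likely if H is true than if H is false.
Because LR exceeds 1, E is evidence for H.


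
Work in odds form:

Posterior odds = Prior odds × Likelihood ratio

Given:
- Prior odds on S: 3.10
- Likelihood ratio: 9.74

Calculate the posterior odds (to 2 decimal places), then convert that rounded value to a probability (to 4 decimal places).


Step 1: Calculate posterior odds
Posterior odds = Prior odds × LR
               = 3.10 × 9.74
               = 30.19

Step 2: Convert to probability
P(S|E) = Posterior odds / (1 + Posterior odds)
       = 30.19 / (1 + 30.19)
       = 30.19 / 31.19
       = 0.9679

The evidence increased P(S) from 0.7561 to 0.9679.


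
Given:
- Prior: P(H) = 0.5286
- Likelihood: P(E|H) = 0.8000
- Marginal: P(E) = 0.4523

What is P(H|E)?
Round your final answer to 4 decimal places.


Using Bayes' theorem:

P(H|E) = P(E|H) × P(H) / P(E)
       = 0.8000 × 0.5286 / 0.4523
       = 0.42288000 / 0.4523
       = 0.9350

The evidence strengthens our belief in H.
Prior: 0.5286 → Posterior: 0.9350


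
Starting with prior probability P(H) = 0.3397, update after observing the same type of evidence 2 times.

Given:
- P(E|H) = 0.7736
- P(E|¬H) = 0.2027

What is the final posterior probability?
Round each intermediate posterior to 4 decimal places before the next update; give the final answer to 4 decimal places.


Sequential Bayesian updating:

Initial prior: P(H) = 0.3397

Update 1:
  P(E) = 0.7736 × 0.3397 + 0.2027 × 0.6603 = 0.26279192 + 0.13384281 = 0.39663473
  P(H|E) = 0.26279192 / 0.39663473 = 0.6626

Update 2:
  P(E) = 0.7736 × 0.6626 + 0.2027 × 0.3374 = 0.51258736 + 0.06839098 = 0.58097834
  P(H|E) = 0.51258736 / 0.58097834 = 0.8823

Final posterior: 0.8823


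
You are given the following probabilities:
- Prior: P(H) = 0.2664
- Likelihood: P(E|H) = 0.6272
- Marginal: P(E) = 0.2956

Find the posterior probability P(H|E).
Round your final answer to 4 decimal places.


Using Bayes' theorem:

P(H|E) = P(E|H) × P(H) / P(E)
       = 0.6272 × 0.2664 / 0.2956
       = 0.16708608 / 0.2956
       = 0.5652

The evidence strengthens our belief in H.
Prior: 0.2664 → Posterior: 0.5652


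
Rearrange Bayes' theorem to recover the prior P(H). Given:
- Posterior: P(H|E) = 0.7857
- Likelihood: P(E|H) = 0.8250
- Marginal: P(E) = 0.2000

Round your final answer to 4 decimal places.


From Bayes' theorem: P(H|E) = P(E|H) × P(H) / P(E)

Rearranging for P(H):
P(H) = P(H|E) × P(E) / P(E|H)
     = 0.7857 × 0.2000 / 0.8250
     = 0.15714000 / 0.8250
     = 0.1905


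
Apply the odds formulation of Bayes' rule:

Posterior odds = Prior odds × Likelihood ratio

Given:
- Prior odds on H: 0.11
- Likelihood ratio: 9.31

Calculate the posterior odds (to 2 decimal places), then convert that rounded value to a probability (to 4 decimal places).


Step 1: Calculate posterior odds
Posterior odds = Prior odds × LR
               = 0.11 × 9.31
               = 1.02

Step 2: Convert to probability
P(H|E) = Posterior odds / (1 + Posterior odds)
       = 1.02 / (1 + 1.02)
       = 1.02 / 2.02
       = 0.5050

The evidence increased P(H) from 0.0991 to 0.5050.


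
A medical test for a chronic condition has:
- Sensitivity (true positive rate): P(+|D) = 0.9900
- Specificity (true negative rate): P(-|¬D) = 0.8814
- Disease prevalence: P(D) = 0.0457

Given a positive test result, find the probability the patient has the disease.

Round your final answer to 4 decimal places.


Let D = has disease, + = positive test

Given:
- P(D) = 0.0457 (prevalence)
- P(+|D) = 0.9900 (sensitivity)
- P(-|¬D) = 0.8814 (specificity)
- P(+|¬D) = 0.1186 (false positive rate = 1 - specificity)

Step 1: Find P(+)
P(+) = P(+|D)P(D) + P(+|¬D)P(¬D)
     = 0.9900 × 0.0457 + 0.1186 × 0.9543
     = 0.04524300 + 0.11317998
     = 0.15842298

Step 2: Apply Bayes' theorem for P(D|+)
P(D|+) = P(+|D)P(D) / P(+)
       = 0.04524300 / 0.15842298
       = 0.2856


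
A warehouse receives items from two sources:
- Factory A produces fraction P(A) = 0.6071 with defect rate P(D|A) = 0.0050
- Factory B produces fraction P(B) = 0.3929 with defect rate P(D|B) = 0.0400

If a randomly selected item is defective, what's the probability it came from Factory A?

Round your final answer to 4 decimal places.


Let A = from Factory A, D = defective

Given:
- P(A) = 0.6071, P(B) = 0.3929
- P(D|A) = 0.0050, P(D|B) = 0.0400

Step 1: Find P(D)
P(D) = P(D|A)P(A) + P(D|B)P(B)
     = 0.0050 × 0.6071 + 0.0400 × 0.3929
     = 0.00303550 + 0.01571600
     = 0.01875150

Step 2: Apply Bayes' theorem
P(A|D) = P(D|A)P(A) / P(D)
       = 0.00303550 / 0.01875150
       = 0.1619


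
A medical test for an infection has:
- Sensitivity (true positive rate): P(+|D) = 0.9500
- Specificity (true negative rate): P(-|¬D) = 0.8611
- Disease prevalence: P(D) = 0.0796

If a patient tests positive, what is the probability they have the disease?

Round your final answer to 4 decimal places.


Let D = has disease, + = positive test

Given:
- P(D) = 0.0796 (prevalence)
- P(+|D) = 0.9500 (sensitivity)
- P(-|¬D) = 0.8611 (specificity)
- P(+|¬D) = 0.1389 (false positive rate = 1 - specificity)

Step 1: Find P(+)
P(+) = P(+|D)P(D) + P(+|¬D)P(¬D)
     = 0.9500 × 0.0796 + 0.1389 × 0.9204
     = 0.07562000 + 0.12784356
     = 0.20346356

Step 2: Apply Bayes' theorem for P(D|+)
P(D|+) = P(+|D)P(D) / P(+)
       = 0.07562000 / 0.20346356
       = 0.3717


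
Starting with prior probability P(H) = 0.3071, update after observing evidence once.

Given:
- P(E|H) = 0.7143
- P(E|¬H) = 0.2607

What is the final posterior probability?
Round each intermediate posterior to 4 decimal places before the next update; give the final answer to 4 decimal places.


Sequential Bayesian updating:

Initial prior: P(H) = 0.3071

Update 1:
  P(E) = 0.7143 × 0.3071 + 0.2607 × 0.6929 = 0.21936153 + 0.18063903 = 0.40000056
  P(H|E) = 0.21936153 / 0.40000056 = 0.5484

Final posterior: 0.5484


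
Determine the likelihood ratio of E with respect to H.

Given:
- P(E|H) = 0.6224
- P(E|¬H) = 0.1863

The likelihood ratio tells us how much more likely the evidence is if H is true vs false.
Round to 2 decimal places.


Likelihood Ratio (LR) = P(E|H) / P(E|¬H)

LR = 0.6224 / 0.1863
   = 3.34

The evidence is 3.34 times more likely if H is true than if H is false.
Since LR > 1, the evidence supports H over ¬H.


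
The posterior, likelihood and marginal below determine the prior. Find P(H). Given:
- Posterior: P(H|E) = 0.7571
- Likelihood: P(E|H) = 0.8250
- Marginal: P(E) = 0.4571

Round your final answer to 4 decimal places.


From Bayes' theorem: P(H|E) = P(E|H) × P(H) / P(E)

Rearranging for P(H):
P(H) = P(H|E) × P(E) / P(E|H)
     = 0.7571 × 0.4571 / 0.8250
     = 0.34607041 / 0.8250
     = 0.4195


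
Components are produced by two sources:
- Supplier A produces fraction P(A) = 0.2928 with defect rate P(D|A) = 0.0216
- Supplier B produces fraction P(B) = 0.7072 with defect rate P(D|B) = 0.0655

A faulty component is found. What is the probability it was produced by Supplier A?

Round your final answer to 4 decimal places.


Let A = from Supplier A, D = faulty

Given:
- P(A) = 0.2928, P(B) = 0.7072
- P(D|A) = 0.0216, P(D|B) = 0.0655

Step 1: Find P(D)
P(D) = P(D|A)P(A) + P(D|B)P(B)
     = 0.0216 × 0.2928 + 0.0655 × 0.7072
     = 0.00632448 + 0.04632160
     = 0.05264608

Step 2: Apply Bayes' theorem
P(A|D) = P(D|A)P(A) / P(D)
       = 0.00632448 / 0.05264608
       = 0.1201


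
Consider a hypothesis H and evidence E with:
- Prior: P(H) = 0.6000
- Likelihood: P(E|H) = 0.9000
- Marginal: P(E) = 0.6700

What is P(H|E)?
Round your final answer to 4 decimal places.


Using Bayes' theorem:

P(H|E) = P(E|H) × P(H) / P(E)
       = 0.9000 × 0.6000 / 0.6700
       = 0.54000000 / 0.6700
       = 0.8060

The evidence strengthens our belief in H.
Prior: 0.6000 → Posterior: 0.8060


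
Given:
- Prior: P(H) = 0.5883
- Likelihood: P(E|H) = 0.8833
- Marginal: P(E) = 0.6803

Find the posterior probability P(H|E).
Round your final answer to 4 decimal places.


Using Bayes' theorem:

P(H|E) = P(E|H) × P(H) / P(E)
       = 0.8833 × 0.5883 / 0.6803
       = 0.51964539 / 0.6803
       = 0.7638

The evidence strengthens our belief in H.
Prior: 0.5883 → Posterior: 0.7638


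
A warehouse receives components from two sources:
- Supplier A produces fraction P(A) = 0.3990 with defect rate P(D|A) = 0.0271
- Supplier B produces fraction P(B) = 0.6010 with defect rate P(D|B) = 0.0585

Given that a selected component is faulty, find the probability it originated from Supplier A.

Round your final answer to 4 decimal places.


Let A = from Supplier A, D = faulty

Given:
- P(A) = 0.3990, P(B) = 0.6010
- P(D|A) = 0.0271, P(D|B) = 0.0585

Step 1: Find P(D)
P(D) = P(D|A)P(A) + P(D|B)P(B)
     = 0.0271 × 0.3990 + 0.0585 × 0.6010
     = 0.01081290 + 0.03515850
     = 0.04597140

Step 2: Apply Bayes' theorem
P(A|D) = P(D|A)P(A) / P(D)
       = 0.01081290 / 0.04597140
       = 0.2352


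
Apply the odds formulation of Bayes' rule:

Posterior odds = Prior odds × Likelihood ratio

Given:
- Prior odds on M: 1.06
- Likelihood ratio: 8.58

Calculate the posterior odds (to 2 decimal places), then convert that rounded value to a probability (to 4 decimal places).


Step 1: Calculate posterior odds
Posterior odds = Prior odds × LR
               = 1.06 × 8.58
               = 9.09

Step 2: Convert to probability
P(M|E) = Posterior odds / (1 + Posterior odds)
       = 9.09 / (1 + 9.09)
       = 9.09 / 10.09
       = 0.9009

The evidence increased P(M) from 0.5146 to 0.9009.


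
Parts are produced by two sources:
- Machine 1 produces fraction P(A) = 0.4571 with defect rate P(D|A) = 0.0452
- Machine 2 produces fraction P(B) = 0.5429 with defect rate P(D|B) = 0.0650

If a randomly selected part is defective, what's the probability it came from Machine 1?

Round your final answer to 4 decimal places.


Let A = from Machine 1, D = defective

Given:
- P(A) = 0.4571, P(B) = 0.5429
- P(D|A) = 0.0452, P(D|B) = 0.0650

Step 1: Find P(D)
P(D) = P(D|A)P(A) + P(D|B)P(B)
     = 0.0452 × 0.4571 + 0.0650 × 0.5429
     = 0.02066092 + 0.03528850
     = 0.05594942

Step 2: Apply Bayes' theorem
P(A|D) = P(D|A)P(A) / P(D)
       = 0.02066092 / 0.05594942
       = 0.3693


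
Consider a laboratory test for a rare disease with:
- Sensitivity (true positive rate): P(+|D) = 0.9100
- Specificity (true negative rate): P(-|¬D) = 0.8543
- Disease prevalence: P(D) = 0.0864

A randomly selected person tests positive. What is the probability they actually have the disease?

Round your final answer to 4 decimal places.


Let D = has disease, + = positive test

Given:
- P(D) = 0.0864 (prevalence)
- P(+|D) = 0.9100 (sensitivity)
- P(-|¬D) = 0.8543 (specificity)
- P(+|¬D) = 0.1457 (false positive rate = 1 - specificity)

Step 1: Find P(+)
P(+) = P(+|D)P(D) + P(+|¬D)P(¬D)
     = 0.9100 × 0.0864 + 0.1457 × 0.9136
     = 0.07862400 + 0.13311152
     = 0.21173552

Step 2: Apply Bayes' theorem for P(D|+)
P(D|+) = P(+|D)P(D) / P(+)
       = 0.07862400 / 0.21173552
       = 0.3713


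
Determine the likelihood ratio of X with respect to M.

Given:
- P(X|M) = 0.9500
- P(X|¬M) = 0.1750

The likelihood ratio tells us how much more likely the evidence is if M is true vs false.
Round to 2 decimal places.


Likelihood Ratio (LR) = P(X|M) / P(X|¬M)

LR = 0.9500 / 0.1750
   = 5.43

The evidence is 5.43 times more likely if M is true than if M is false.
Because LR exceeds 1, X is evidence for M.


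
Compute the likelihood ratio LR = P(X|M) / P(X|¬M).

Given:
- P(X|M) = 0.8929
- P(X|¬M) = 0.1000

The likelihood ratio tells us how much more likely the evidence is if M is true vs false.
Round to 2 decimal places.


Likelihood Ratio (LR) = P(X|M) / P(X|¬M)

LR = 0.8929 / 0.1000
   = 8.93

The evidence is 8.93 times more likely if M is true than if M is false.
Because LR exceeds 1, X is evidence for M.


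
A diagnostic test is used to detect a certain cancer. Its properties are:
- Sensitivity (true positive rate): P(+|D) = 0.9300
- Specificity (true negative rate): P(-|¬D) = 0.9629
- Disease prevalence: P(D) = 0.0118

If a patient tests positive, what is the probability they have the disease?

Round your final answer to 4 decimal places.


Let D = has disease, + = positive test

Given:
- P(D) = 0.0118 (prevalence)
- P(+|D) = 0.9300 (sensitivity)
- P(-|¬D) = 0.9629 (specificity)
- P(+|¬D) = 0.0371 (false positive rate = 1 - specificity)

Step 1: Find P(+)
P(+) = P(+|D)P(D) + P(+|¬D)P(¬D)
     = 0.9300 × 0.0118 + 0.0371 × 0.9882
     = 0.01097400 + 0.03666222
     = 0.04763622

Step 2: Apply Bayes' theorem for P(D|+)
P(D|+) = P(+|D)P(D) / P(+)
       = 0.01097400 / 0.04763622
       = 0.2304


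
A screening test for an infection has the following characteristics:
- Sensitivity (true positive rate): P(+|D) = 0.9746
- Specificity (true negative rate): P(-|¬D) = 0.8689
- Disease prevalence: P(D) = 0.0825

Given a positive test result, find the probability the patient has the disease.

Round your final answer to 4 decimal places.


Let D = has disease, + = positive test

Given:
- P(D) = 0.0825 (prevalence)
- P(+|D) = 0.9746 (sensitivity)
- P(-|¬D) = 0.8689 (specificity)
- P(+|¬D) = 0.1311 (false positive rate = 1 - specificity)

Step 1: Find P(+)
P(+) = P(+|D)P(D) + P(+|¬D)P(¬D)
     = 0.9746 × 0.0825 + 0.1311 × 0.9175
     = 0.08040450 + 0.12028425
     = 0.20068875

Step 2: Apply Bayes' theorem for P(D|+)
P(D|+) = P(+|D)P(D) / P(+)
       = 0.08040450 / 0.20068875
       = 0.4006


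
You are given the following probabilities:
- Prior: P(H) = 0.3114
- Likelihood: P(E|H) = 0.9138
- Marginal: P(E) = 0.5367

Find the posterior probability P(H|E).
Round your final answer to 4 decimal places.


Using Bayes' theorem:

P(H|E) = P(E|H) × P(H) / P(E)
       = 0.9138 × 0.3114 / 0.5367
       = 0.28455732 / 0.5367
       = 0.5302

The evidence strengthens our belief in H.
Prior: 0.3114 → Posterior: 0.5302


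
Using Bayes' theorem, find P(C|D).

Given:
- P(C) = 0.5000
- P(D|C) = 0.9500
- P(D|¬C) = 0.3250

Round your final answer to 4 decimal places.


Bayes' theorem: P(C|D) = P(D|C) × P(C) / P(D)

Step 1: Calculate P(D) using law of total probability
P(D) = P(D|C)P(C) + P(D|¬C)P(¬C)
     = 0.9500 × 0.5000 + 0.3250 × 0.5000
     = 0.47500000 + 0.16250000
     = 0.63750000

Step 2: Apply Bayes' theorem
P(C|D) = P(D|C) × P(C) / P(D)
       = 0.47500000 / 0.63750000
       = 0.7451


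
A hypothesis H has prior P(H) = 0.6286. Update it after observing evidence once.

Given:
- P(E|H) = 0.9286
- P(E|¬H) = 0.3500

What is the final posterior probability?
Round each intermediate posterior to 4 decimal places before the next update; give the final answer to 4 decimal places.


Sequential Bayesian updating:

Initial prior: P(H) = 0.6286

Update 1:
  P(E) = 0.9286 × 0.6286 + 0.3500 × 0.3714 = 0.58371796 + 0.12999000 = 0.71370796
  P(H|E) = 0.58371796 / 0.71370796 = 0.8179

Final posterior: 0.8179
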